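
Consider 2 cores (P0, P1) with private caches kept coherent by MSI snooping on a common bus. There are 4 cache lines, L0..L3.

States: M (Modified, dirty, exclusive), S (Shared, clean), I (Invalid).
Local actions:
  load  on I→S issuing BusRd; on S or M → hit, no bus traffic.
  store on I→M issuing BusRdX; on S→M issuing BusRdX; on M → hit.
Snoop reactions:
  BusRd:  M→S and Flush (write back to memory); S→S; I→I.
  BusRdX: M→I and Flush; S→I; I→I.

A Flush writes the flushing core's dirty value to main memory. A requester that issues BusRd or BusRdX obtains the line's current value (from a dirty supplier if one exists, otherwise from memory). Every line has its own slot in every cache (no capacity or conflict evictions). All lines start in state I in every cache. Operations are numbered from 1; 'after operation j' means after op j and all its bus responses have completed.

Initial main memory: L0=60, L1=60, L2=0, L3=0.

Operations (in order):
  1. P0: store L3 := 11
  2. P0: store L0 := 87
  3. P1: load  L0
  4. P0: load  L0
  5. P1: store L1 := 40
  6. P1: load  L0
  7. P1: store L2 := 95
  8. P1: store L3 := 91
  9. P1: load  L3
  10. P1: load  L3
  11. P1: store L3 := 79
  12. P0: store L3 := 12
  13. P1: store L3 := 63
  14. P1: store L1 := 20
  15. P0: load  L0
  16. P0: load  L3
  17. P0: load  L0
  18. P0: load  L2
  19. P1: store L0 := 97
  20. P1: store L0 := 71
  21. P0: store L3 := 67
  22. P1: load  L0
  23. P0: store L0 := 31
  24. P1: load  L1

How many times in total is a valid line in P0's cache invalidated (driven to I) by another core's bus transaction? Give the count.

step 1: P0: store L3 := 11  ⟶  MI  (L3)  txn=BusRdX  M[L3]=0
step 2: P0: store L0 := 87  ⟶  MI  (L0)  txn=BusRdX  M[L0]=60
step 3: P1: load  L0  ⟶  SS  (L0)  txn=BusRd+Flush  M[L0]=87
step 4: P0: load  L0  ⟶  SS  (L0)  txn=∅  M[L0]=87
step 5: P1: store L1 := 40  ⟶  IM  (L1)  txn=BusRdX  M[L1]=60
step 6: P1: load  L0  ⟶  SS  (L0)  txn=∅  M[L0]=87
step 7: P1: store L2 := 95  ⟶  IM  (L2)  txn=BusRdX  M[L2]=0
step 8: P1: store L3 := 91  ⟶  IM  (L3)  txn=BusRdX+Flush  M[L3]=11
step 9: P1: load  L3  ⟶  IM  (L3)  txn=∅  M[L3]=11
step 10: P1: load  L3  ⟶  IM  (L3)  txn=∅  M[L3]=11
step 11: P1: store L3 := 79  ⟶  IM  (L3)  txn=∅  M[L3]=11
step 12: P0: store L3 := 12  ⟶  MI  (L3)  txn=BusRdX+Flush  M[L3]=79
step 13: P1: store L3 := 63  ⟶  IM  (L3)  txn=BusRdX+Flush  M[L3]=12
step 14: P1: store L1 := 20  ⟶  IM  (L1)  txn=∅  M[L1]=60
step 15: P0: load  L0  ⟶  SS  (L0)  txn=∅  M[L0]=87
step 16: P0: load  L3  ⟶  SS  (L3)  txn=BusRd+Flush  M[L3]=63
step 17: P0: load  L0  ⟶  SS  (L0)  txn=∅  M[L0]=87
step 18: P0: load  L2  ⟶  SS  (L2)  txn=BusRd+Flush  M[L2]=95
step 19: P1: store L0 := 97  ⟶  IM  (L0)  txn=BusRdX  M[L0]=87
step 20: P1: store L0 := 71  ⟶  IM  (L0)  txn=∅  M[L0]=87
step 21: P0: store L3 := 67  ⟶  MI  (L3)  txn=BusRdX  M[L3]=63
step 22: P1: load  L0  ⟶  IM  (L0)  txn=∅  M[L0]=87
step 23: P0: store L0 := 31  ⟶  MI  (L0)  txn=BusRdX+Flush  M[L0]=71
step 24: P1: load  L1  ⟶  IM  (L1)  txn=∅  M[L1]=60

invalidations = 3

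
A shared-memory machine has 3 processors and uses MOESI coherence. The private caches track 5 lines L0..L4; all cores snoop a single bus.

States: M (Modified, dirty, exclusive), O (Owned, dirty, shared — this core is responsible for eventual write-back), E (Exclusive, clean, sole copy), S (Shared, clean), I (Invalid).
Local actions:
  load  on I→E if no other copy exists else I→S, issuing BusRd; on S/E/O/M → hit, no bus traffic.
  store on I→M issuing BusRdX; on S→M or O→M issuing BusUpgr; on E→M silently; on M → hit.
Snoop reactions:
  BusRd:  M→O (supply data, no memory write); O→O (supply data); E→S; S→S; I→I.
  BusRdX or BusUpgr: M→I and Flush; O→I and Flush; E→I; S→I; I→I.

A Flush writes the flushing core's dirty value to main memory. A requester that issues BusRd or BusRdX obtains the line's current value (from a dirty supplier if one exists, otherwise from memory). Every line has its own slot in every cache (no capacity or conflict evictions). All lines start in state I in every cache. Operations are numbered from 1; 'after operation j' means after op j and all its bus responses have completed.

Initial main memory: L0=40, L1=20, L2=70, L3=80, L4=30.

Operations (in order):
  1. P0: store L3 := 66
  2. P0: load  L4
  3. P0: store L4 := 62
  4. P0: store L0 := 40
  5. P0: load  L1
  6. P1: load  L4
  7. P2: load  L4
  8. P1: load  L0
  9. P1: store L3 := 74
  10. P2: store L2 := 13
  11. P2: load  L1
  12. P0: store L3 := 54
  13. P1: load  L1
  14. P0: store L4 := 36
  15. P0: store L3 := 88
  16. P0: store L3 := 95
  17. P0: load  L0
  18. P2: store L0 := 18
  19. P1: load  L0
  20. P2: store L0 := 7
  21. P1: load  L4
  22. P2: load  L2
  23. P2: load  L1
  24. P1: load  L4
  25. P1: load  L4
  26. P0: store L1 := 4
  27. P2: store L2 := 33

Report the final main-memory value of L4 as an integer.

memory[L4] = 30

[1] P0: store L3 := 66 | P0:M(66), P1:I, P2:I | bus: BusRdX
[2] P0: load  L4 | P0:E(30), P1:I, P2:I | bus: BusRd
[3] P0: store L4 := 62 | P0:M(62), P1:I, P2:I | bus: none
[4] P0: store L0 := 40 | P0:M(40), P1:I, P2:I | bus: BusRdX
[5] P0: load  L1 | P0:E(20), P1:I, P2:I | bus: BusRd
[6] P1: load  L4 | P0:O(62), P1:S(62), P2:I | bus: BusRd
[7] P2: load  L4 | P0:O(62), P1:S(62), P2:S(62) | bus: BusRd
[8] P1: load  L0 | P0:O(40), P1:S(40), P2:I | bus: BusRd
[9] P1: store L3 := 74 | P0:I, P1:M(74), P2:I | bus: BusRdX,Flush
[10] P2: store L2 := 13 | P0:I, P1:I, P2:M(13) | bus: BusRdX
[11] P2: load  L1 | P0:S(20), P1:I, P2:S(20) | bus: BusRd
[12] P0: store L3 := 54 | P0:M(54), P1:I, P2:I | bus: BusRdX,Flush
[13] P1: load  L1 | P0:S(20), P1:S(20), P2:S(20) | bus: BusRd
[14] P0: store L4 := 36 | P0:M(36), P1:I, P2:I | bus: BusUpgr
[15] P0: store L3 := 88 | P0:M(88), P1:I, P2:I | bus: none
[16] P0: store L3 := 95 | P0:M(95), P1:I, P2:I | bus: none
[17] P0: load  L0 | P0:O(40), P1:S(40), P2:I | bus: none
[18] P2: store L0 := 18 | P0:I, P1:I, P2:M(18) | bus: BusRdX,Flush
[19] P1: load  L0 | P0:I, P1:S(18), P2:O(18) | bus: BusRd
[20] P2: store L0 := 7 | P0:I, P1:I, P2:M(7) | bus: BusUpgr
[21] P1: load  L4 | P0:O(36), P1:S(36), P2:I | bus: BusRd
[22] P2: load  L2 | P0:I, P1:I, P2:M(13) | bus: none
[23] P2: load  L1 | P0:S(20), P1:S(20), P2:S(20) | bus: none
[24] P1: load  L4 | P0:O(36), P1:S(36), P2:I | bus: none
[25] P1: load  L4 | P0:O(36), P1:S(36), P2:I | bus: none
[26] P0: store L1 := 4 | P0:M(4), P1:I, P2:I | bus: BusUpgr
[27] P2: store L2 := 33 | P0:I, P1:I, P2:M(33) | bus: none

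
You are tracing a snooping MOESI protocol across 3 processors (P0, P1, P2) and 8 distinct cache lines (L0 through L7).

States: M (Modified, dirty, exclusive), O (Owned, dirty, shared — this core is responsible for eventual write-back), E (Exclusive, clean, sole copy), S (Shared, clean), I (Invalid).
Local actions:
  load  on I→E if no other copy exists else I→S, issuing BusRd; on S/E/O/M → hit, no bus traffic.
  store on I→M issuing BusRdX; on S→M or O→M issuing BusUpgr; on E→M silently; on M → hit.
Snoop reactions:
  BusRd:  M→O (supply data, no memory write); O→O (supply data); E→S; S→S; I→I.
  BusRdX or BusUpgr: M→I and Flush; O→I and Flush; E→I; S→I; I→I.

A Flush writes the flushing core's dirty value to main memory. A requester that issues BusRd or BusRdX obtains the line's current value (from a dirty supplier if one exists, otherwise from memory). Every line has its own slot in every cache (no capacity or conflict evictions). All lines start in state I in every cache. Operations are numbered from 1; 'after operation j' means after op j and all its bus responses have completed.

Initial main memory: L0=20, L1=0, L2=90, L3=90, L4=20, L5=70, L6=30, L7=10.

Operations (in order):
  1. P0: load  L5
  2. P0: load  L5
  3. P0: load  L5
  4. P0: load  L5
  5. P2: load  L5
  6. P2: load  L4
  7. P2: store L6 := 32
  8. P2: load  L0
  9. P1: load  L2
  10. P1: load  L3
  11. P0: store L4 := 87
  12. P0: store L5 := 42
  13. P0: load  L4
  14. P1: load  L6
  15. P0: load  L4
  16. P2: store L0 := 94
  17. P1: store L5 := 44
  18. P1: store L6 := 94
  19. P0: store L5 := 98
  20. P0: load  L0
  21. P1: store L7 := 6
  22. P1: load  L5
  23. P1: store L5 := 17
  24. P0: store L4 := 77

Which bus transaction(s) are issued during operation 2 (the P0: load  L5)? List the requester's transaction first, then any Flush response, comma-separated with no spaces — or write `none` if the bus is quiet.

bus = none

[1] P0: load  L5 | P0:E(70), P1:I, P2:I | bus: BusRd
[2] P0: load  L5 | P0:E(70), P1:I, P2:I | bus: none
[3] P0: load  L5 | P0:E(70), P1:I, P2:I | bus: none
[4] P0: load  L5 | P0:E(70), P1:I, P2:I | bus: none
[5] P2: load  L5 | P0:S(70), P1:I, P2:S(70) | bus: BusRd
[6] P2: load  L4 | P0:I, P1:I, P2:E(20) | bus: BusRd
[7] P2: store L6 := 32 | P0:I, P1:I, P2:M(32) | bus: BusRdX
[8] P2: load  L0 | P0:I, P1:I, P2:E(20) | bus: BusRd
[9] P1: load  L2 | P0:I, P1:E(90), P2:I | bus: BusRd
[10] P1: load  L3 | P0:I, P1:E(90), P2:I | bus: BusRd
[11] P0: store L4 := 87 | P0:M(87), P1:I, P2:I | bus: BusRdX
[12] P0: store L5 := 42 | P0:M(42), P1:I, P2:I | bus: BusUpgr
[13] P0: load  L4 | P0:M(87), P1:I, P2:I | bus: none
[14] P1: load  L6 | P0:I, P1:S(32), P2:O(32) | bus: BusRd
[15] P0: load  L4 | P0:M(87), P1:I, P2:I | bus: none
[16] P2: store L0 := 94 | P0:I, P1:I, P2:M(94) | bus: none
[17] P1: store L5 := 44 | P0:I, P1:M(44), P2:I | bus: BusRdX,Flush
[18] P1: store L6 := 94 | P0:I, P1:M(94), P2:I | bus: BusUpgr,Flush
[19] P0: store L5 := 98 | P0:M(98), P1:I, P2:I | bus: BusRdX,Flush
[20] P0: load  L0 | P0:S(94), P1:I, P2:O(94) | bus: BusRd
[21] P1: store L7 := 6 | P0:I, P1:M(6), P2:I | bus: BusRdX
[22] P1: load  L5 | P0:O(98), P1:S(98), P2:I | bus: BusRd
[23] P1: store L5 := 17 | P0:I, P1:M(17), P2:I | bus: BusUpgr,Flush
[24] P0: store L4 := 77 | P0:M(77), P1:I, P2:I | bus: none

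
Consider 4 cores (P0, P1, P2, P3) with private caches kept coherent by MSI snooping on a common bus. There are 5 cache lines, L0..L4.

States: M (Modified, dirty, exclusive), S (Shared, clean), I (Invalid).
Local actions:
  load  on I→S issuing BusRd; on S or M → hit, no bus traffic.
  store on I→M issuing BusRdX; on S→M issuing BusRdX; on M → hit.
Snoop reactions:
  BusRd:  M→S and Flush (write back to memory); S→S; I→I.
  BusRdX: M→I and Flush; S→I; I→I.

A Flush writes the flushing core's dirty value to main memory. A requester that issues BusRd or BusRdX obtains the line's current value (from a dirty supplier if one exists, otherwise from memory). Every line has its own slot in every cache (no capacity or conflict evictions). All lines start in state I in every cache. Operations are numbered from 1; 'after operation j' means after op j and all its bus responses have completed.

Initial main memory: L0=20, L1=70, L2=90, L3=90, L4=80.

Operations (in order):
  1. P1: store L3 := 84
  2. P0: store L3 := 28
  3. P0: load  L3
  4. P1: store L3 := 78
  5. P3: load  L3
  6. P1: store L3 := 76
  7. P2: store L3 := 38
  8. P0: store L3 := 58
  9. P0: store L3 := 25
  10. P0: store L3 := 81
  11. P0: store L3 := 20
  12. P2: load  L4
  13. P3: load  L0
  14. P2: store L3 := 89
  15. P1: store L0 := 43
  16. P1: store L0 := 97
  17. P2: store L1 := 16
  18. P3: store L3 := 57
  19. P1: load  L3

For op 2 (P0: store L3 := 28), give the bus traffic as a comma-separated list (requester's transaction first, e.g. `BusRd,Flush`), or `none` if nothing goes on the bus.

[1] P1: store L3 := 84 | P0:I, P1:M(84), P2:I, P3:I | bus: BusRdX
[2] P0: store L3 := 28 | P0:M(28), P1:I, P2:I, P3:I | bus: BusRdX,Flush
[3] P0: load  L3 | P0:M(28), P1:I, P2:I, P3:I | bus: none
[4] P1: store L3 := 78 | P0:I, P1:M(78), P2:I, P3:I | bus: BusRdX,Flush
[5] P3: load  L3 | P0:I, P1:S(78), P2:I, P3:S(78) | bus: BusRd,Flush
[6] P1: store L3 := 76 | P0:I, P1:M(76), P2:I, P3:I | bus: BusRdX
[7] P2: store L3 := 38 | P0:I, P1:I, P2:M(38), P3:I | bus: BusRdX,Flush
[8] P0: store L3 := 58 | P0:M(58), P1:I, P2:I, P3:I | bus: BusRdX,Flush
[9] P0: store L3 := 25 | P0:M(25), P1:I, P2:I, P3:I | bus: none
[10] P0: store L3 := 81 | P0:M(81), P1:I, P2:I, P3:I | bus: none
[11] P0: store L3 := 20 | P0:M(20), P1:I, P2:I, P3:I | bus: none
[12] P2: load  L4 | P0:I, P1:I, P2:S(80), P3:I | bus: BusRd
[13] P3: load  L0 | P0:I, P1:I, P2:I, P3:S(20) | bus: BusRd
[14] P2: store L3 := 89 | P0:I, P1:I, P2:M(89), P3:I | bus: BusRdX,Flush
[15] P1: store L0 := 43 | P0:I, P1:M(43), P2:I, P3:I | bus: BusRdX
[16] P1: store L0 := 97 | P0:I, P1:M(97), P2:I, P3:I | bus: none
[17] P2: store L1 := 16 | P0:I, P1:I, P2:M(16), P3:I | bus: BusRdX
[18] P3: store L3 := 57 | P0:I, P1:I, P2:I, P3:M(57) | bus: BusRdX,Flush
[19] P1: load  L3 | P0:I, P1:S(57), P2:I, P3:S(57) | bus: BusRd,Flush

bus = BusRdX,Flush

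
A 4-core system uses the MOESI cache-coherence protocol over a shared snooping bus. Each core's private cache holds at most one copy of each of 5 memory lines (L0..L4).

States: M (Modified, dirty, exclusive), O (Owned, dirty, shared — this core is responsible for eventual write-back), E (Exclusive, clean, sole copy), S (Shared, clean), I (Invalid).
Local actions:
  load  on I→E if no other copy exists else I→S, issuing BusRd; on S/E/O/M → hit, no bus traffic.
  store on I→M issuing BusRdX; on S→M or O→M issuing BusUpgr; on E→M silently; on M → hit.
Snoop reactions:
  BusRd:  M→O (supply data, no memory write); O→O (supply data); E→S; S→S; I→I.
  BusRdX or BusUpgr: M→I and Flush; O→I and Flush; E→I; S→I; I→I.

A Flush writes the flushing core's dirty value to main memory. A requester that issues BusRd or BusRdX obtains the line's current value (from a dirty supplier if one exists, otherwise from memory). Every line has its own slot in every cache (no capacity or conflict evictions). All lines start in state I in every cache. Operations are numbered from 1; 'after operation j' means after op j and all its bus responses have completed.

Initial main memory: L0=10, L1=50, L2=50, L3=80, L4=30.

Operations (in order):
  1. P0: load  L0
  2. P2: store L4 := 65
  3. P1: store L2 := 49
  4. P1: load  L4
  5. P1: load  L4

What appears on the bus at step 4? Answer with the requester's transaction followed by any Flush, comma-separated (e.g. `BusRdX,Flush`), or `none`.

bus = BusRd

  op1 P0: load  L0 → E/I/I/I on L0; bus BusRd; mem=10
  op2 P2: store L4 := 65 → I/I/M/I on L4; bus BusRdX; mem=30
  op3 P1: store L2 := 49 → I/M/I/I on L2; bus BusRdX; mem=50
  op4 P1: load  L4 → I/S/O/I on L4; bus BusRd; mem=30
  op5 P1: load  L4 → I/S/O/I on L4; bus (none); mem=30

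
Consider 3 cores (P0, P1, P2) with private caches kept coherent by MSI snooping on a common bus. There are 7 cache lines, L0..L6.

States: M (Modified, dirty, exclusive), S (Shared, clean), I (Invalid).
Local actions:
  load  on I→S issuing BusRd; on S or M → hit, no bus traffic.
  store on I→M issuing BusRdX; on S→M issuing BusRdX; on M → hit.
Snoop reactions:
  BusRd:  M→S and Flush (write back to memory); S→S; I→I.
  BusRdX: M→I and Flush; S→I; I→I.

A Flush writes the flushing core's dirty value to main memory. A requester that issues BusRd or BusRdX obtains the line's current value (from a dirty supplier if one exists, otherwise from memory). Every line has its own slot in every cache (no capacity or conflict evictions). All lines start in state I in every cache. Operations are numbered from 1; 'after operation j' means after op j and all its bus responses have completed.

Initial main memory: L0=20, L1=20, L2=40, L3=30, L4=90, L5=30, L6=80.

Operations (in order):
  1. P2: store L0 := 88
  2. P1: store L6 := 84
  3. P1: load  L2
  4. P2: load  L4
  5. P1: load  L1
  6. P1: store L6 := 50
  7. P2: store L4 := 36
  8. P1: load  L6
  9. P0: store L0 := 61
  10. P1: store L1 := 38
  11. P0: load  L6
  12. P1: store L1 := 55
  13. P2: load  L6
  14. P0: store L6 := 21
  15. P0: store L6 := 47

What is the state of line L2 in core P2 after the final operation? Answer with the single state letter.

  op1 P2: store L0 := 88 → I/I/M on L0; bus BusRdX; mem=20
  op2 P1: store L6 := 84 → I/M/I on L6; bus BusRdX; mem=80
  op3 P1: load  L2 → I/S/I on L2; bus BusRd; mem=40
  op4 P2: load  L4 → I/I/S on L4; bus BusRd; mem=90
  op5 P1: load  L1 → I/S/I on L1; bus BusRd; mem=20
  op6 P1: store L6 := 50 → I/M/I on L6; bus (none); mem=80
  op7 P2: store L4 := 36 → I/I/M on L4; bus BusRdX; mem=90
  op8 P1: load  L6 → I/M/I on L6; bus (none); mem=80
  op9 P0: store L0 := 61 → M/I/I on L0; bus BusRdX Flush; mem=88
  op10 P1: store L1 := 38 → I/M/I on L1; bus BusRdX; mem=20
  op11 P0: load  L6 → S/S/I on L6; bus BusRd Flush; mem=50
  op12 P1: store L1 := 55 → I/M/I on L1; bus (none); mem=20
  op13 P2: load  L6 → S/S/S on L6; bus BusRd; mem=50
  op14 P0: store L6 := 21 → M/I/I on L6; bus BusRdX; mem=50
  op15 P0: store L6 := 47 → M/I/I on L6; bus (none); mem=50

state = I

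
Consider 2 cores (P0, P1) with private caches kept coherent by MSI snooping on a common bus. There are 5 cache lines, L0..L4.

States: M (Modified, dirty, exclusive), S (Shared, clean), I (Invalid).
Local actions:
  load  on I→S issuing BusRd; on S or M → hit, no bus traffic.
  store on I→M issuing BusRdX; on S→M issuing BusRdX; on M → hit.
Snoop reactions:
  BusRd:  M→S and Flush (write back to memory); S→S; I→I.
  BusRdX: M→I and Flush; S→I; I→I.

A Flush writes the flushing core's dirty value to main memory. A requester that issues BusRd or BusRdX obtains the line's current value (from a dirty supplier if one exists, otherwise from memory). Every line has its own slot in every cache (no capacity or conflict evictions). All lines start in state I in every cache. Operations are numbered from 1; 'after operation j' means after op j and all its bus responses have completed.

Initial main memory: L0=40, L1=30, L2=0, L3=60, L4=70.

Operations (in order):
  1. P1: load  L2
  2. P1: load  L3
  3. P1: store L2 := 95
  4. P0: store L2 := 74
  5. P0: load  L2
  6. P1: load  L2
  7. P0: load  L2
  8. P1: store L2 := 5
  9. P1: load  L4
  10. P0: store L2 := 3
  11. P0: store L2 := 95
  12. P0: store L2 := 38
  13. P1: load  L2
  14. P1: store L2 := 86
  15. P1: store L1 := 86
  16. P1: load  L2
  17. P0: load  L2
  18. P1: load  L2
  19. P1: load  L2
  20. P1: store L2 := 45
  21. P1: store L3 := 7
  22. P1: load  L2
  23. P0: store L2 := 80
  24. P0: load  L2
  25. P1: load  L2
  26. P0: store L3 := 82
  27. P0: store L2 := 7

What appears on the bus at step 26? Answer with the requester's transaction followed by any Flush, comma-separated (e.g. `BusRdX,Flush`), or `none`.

step 1: P1: load  L2  ⟶  IS  (L2)  txn=BusRd  M[L2]=0
step 2: P1: load  L3  ⟶  IS  (L3)  txn=BusRd  M[L3]=60
step 3: P1: store L2 := 95  ⟶  IM  (L2)  txn=BusRdX  M[L2]=0
step 4: P0: store L2 := 74  ⟶  MI  (L2)  txn=BusRdX+Flush  M[L2]=95
step 5: P0: load  L2  ⟶  MI  (L2)  txn=∅  M[L2]=95
step 6: P1: load  L2  ⟶  SS  (L2)  txn=BusRd+Flush  M[L2]=74
step 7: P0: load  L2  ⟶  SS  (L2)  txn=∅  M[L2]=74
step 8: P1: store L2 := 5  ⟶  IM  (L2)  txn=BusRdX  M[L2]=74
step 9: P1: load  L4  ⟶  IS  (L4)  txn=BusRd  M[L4]=70
step 10: P0: store L2 := 3  ⟶  MI  (L2)  txn=BusRdX+Flush  M[L2]=5
step 11: P0: store L2 := 95  ⟶  MI  (L2)  txn=∅  M[L2]=5
step 12: P0: store L2 := 38  ⟶  MI  (L2)  txn=∅  M[L2]=5
step 13: P1: load  L2  ⟶  SS  (L2)  txn=BusRd+Flush  M[L2]=38
step 14: P1: store L2 := 86  ⟶  IM  (L2)  txn=BusRdX  M[L2]=38
step 15: P1: store L1 := 86  ⟶  IM  (L1)  txn=BusRdX  M[L1]=30
step 16: P1: load  L2  ⟶  IM  (L2)  txn=∅  M[L2]=38
step 17: P0: load  L2  ⟶  SS  (L2)  txn=BusRd+Flush  M[L2]=86
step 18: P1: load  L2  ⟶  SS  (L2)  txn=∅  M[L2]=86
step 19: P1: load  L2  ⟶  SS  (L2)  txn=∅  M[L2]=86
step 20: P1: store L2 := 45  ⟶  IM  (L2)  txn=BusRdX  M[L2]=86
step 21: P1: store L3 := 7  ⟶  IM  (L3)  txn=BusRdX  M[L3]=60
step 22: P1: load  L2  ⟶  IM  (L2)  txn=∅  M[L2]=86
step 23: P0: store L2 := 80  ⟶  MI  (L2)  txn=BusRdX+Flush  M[L2]=45
step 24: P0: load  L2  ⟶  MI  (L2)  txn=∅  M[L2]=45
step 25: P1: load  L2  ⟶  SS  (L2)  txn=BusRd+Flush  M[L2]=80
step 26: P0: store L3 := 82  ⟶  MI  (L3)  txn=BusRdX+Flush  M[L3]=7
step 27: P0: store L2 := 7  ⟶  MI  (L2)  txn=BusRdX  M[L2]=80

bus = BusRdX,Flush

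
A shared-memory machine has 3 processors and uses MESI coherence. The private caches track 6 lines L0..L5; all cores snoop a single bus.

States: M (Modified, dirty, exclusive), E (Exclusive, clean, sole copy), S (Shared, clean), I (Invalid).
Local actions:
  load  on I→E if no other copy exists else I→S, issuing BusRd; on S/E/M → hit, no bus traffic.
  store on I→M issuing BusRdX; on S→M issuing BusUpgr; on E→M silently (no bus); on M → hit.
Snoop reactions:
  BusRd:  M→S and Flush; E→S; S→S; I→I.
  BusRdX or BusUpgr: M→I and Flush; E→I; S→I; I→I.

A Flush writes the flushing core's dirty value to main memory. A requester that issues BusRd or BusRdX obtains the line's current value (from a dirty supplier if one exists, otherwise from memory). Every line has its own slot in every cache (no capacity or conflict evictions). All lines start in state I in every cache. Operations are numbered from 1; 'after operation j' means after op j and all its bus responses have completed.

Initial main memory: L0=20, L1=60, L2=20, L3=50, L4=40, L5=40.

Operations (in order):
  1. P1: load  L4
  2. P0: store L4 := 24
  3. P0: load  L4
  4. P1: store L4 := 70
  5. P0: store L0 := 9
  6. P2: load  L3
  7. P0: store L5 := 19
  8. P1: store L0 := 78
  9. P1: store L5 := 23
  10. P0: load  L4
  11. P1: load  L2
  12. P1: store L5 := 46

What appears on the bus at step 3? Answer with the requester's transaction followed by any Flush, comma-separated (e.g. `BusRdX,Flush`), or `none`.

[1] P1: load  L4 | P0:I, P1:E(40), P2:I | bus: BusRd
[2] P0: store L4 := 24 | P0:M(24), P1:I, P2:I | bus: BusRdX
[3] P0: load  L4 | P0:M(24), P1:I, P2:I | bus: none
[4] P1: store L4 := 70 | P0:I, P1:M(70), P2:I | bus: BusRdX,Flush
[5] P0: store L0 := 9 | P0:M(9), P1:I, P2:I | bus: BusRdX
[6] P2: load  L3 | P0:I, P1:I, P2:E(50) | bus: BusRd
[7] P0: store L5 := 19 | P0:M(19), P1:I, P2:I | bus: BusRdX
[8] P1: store L0 := 78 | P0:I, P1:M(78), P2:I | bus: BusRdX,Flush
[9] P1: store L5 := 23 | P0:I, P1:M(23), P2:I | bus: BusRdX,Flush
[10] P0: load  L4 | P0:S(70), P1:S(70), P2:I | bus: BusRd,Flush
[11] P1: load  L2 | P0:I, P1:E(20), P2:I | bus: BusRd
[12] P1: store L5 := 46 | P0:I, P1:M(46), P2:I | bus: none

bus = none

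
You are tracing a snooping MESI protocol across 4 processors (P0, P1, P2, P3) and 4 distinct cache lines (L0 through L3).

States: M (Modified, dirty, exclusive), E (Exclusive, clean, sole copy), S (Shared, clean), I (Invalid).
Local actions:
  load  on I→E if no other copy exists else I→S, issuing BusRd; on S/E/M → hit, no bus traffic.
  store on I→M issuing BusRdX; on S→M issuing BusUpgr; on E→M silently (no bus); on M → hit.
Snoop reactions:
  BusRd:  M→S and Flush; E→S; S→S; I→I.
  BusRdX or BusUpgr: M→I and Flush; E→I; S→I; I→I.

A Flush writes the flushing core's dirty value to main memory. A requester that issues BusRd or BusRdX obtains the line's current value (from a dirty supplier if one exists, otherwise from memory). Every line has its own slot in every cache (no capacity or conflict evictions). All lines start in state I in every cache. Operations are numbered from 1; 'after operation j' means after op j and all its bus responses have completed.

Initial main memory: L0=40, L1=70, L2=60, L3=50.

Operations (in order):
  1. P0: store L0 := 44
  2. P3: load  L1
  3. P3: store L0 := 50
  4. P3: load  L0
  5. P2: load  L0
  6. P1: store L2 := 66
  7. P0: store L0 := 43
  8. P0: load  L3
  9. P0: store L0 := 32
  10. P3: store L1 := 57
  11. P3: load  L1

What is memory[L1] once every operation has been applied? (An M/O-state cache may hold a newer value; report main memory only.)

memory[L1] = 70

  op1 P0: store L0 := 44 → M/I/I/I on L0; bus BusRdX; mem=40
  op2 P3: load  L1 → I/I/I/E on L1; bus BusRd; mem=70
  op3 P3: store L0 := 50 → I/I/I/M on L0; bus BusRdX Flush; mem=44
  op4 P3: load  L0 → I/I/I/M on L0; bus (none); mem=44
  op5 P2: load  L0 → I/I/S/S on L0; bus BusRd Flush; mem=50
  op6 P1: store L2 := 66 → I/M/I/I on L2; bus BusRdX; mem=60
  op7 P0: store L0 := 43 → M/I/I/I on L0; bus BusRdX; mem=50
  op8 P0: load  L3 → E/I/I/I on L3; bus BusRd; mem=50
  op9 P0: store L0 := 32 → M/I/I/I on L0; bus (none); mem=50
  op10 P3: store L1 := 57 → I/I/I/M on L1; bus (none); mem=70
  op11 P3: load  L1 → I/I/I/M on L1; bus (none); mem=70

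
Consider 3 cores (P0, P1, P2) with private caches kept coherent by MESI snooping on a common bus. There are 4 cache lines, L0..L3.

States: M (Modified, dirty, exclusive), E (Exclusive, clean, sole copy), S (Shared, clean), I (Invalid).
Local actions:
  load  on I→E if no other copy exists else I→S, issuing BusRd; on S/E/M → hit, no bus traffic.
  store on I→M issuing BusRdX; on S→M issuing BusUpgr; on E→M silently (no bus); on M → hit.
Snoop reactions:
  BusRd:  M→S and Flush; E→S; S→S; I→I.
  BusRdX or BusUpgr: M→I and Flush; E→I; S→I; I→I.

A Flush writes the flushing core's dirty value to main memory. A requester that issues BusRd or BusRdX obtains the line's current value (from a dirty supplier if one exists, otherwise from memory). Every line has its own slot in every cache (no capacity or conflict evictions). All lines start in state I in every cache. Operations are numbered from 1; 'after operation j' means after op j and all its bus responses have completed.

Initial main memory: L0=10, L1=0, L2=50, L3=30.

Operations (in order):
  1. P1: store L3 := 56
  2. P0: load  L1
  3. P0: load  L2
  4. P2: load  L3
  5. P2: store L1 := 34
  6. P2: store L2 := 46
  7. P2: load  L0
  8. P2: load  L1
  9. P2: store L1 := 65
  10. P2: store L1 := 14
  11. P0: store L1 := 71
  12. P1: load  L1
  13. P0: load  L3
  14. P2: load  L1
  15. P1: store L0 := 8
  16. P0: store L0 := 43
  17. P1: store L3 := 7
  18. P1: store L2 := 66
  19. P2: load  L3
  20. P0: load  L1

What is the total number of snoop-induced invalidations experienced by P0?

invalidations = 3

  op1 P1: store L3 := 56 → I/M/I on L3; bus BusRdX; mem=30
  op2 P0: load  L1 → E/I/I on L1; bus BusRd; mem=0
  op3 P0: load  L2 → E/I/I on L2; bus BusRd; mem=50
  op4 P2: load  L3 → I/S/S on L3; bus BusRd Flush; mem=56
  op5 P2: store L1 := 34 → I/I/M on L1; bus BusRdX; mem=0
  op6 P2: store L2 := 46 → I/I/M on L2; bus BusRdX; mem=50
  op7 P2: load  L0 → I/I/E on L0; bus BusRd; mem=10
  op8 P2: load  L1 → I/I/M on L1; bus (none); mem=0
  op9 P2: store L1 := 65 → I/I/M on L1; bus (none); mem=0
  op10 P2: store L1 := 14 → I/I/M on L1; bus (none); mem=0
  op11 P0: store L1 := 71 → M/I/I on L1; bus BusRdX Flush; mem=14
  op12 P1: load  L1 → S/S/I on L1; bus BusRd Flush; mem=71
  op13 P0: load  L3 → S/S/S on L3; bus BusRd; mem=56
  op14 P2: load  L1 → S/S/S on L1; bus BusRd; mem=71
  op15 P1: store L0 := 8 → I/M/I on L0; bus BusRdX; mem=10
  op16 P0: store L0 := 43 → M/I/I on L0; bus BusRdX Flush; mem=8
  op17 P1: store L3 := 7 → I/M/I on L3; bus BusUpgr; mem=56
  op18 P1: store L2 := 66 → I/M/I on L2; bus BusRdX Flush; mem=46
  op19 P2: load  L3 → I/S/S on L3; bus BusRd Flush; mem=7
  op20 P0: load  L1 → S/S/S on L1; bus (none); mem=71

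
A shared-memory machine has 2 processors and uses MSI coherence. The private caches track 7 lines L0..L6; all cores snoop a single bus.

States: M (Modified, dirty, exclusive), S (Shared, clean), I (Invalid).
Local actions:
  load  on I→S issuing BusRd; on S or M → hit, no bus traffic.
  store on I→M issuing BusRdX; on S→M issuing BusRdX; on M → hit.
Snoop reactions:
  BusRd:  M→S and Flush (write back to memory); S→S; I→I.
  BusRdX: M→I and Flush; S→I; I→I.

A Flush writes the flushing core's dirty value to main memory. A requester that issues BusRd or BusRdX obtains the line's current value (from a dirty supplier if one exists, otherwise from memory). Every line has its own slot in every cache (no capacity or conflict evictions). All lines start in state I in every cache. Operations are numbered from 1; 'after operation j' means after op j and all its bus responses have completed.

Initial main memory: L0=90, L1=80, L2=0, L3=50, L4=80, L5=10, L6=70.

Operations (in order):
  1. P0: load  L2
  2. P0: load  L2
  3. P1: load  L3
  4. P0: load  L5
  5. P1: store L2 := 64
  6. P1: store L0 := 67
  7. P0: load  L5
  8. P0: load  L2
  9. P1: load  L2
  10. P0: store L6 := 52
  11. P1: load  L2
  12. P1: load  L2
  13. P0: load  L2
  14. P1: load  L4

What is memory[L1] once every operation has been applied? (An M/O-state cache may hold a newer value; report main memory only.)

  op1 P0: load  L2 → S/I on L2; bus BusRd; mem=0
  op2 P0: load  L2 → S/I on L2; bus (none); mem=0
  op3 P1: load  L3 → I/S on L3; bus BusRd; mem=50
  op4 P0: load  L5 → S/I on L5; bus BusRd; mem=10
  op5 P1: store L2 := 64 → I/M on L2; bus BusRdX; mem=0
  op6 P1: store L0 := 67 → I/M on L0; bus BusRdX; mem=90
  op7 P0: load  L5 → S/I on L5; bus (none); mem=10
  op8 P0: load  L2 → S/S on L2; bus BusRd Flush; mem=64
  op9 P1: load  L2 → S/S on L2; bus (none); mem=64
  op10 P0: store L6 := 52 → M/I on L6; bus BusRdX; mem=70
  op11 P1: load  L2 → S/S on L2; bus (none); mem=64
  op12 P1: load  L2 → S/S on L2; bus (none); mem=64
  op13 P0: load  L2 → S/S on L2; bus (none); mem=64
  op14 P1: load  L4 → I/S on L4; bus BusRd; mem=80

memory[L1] = 80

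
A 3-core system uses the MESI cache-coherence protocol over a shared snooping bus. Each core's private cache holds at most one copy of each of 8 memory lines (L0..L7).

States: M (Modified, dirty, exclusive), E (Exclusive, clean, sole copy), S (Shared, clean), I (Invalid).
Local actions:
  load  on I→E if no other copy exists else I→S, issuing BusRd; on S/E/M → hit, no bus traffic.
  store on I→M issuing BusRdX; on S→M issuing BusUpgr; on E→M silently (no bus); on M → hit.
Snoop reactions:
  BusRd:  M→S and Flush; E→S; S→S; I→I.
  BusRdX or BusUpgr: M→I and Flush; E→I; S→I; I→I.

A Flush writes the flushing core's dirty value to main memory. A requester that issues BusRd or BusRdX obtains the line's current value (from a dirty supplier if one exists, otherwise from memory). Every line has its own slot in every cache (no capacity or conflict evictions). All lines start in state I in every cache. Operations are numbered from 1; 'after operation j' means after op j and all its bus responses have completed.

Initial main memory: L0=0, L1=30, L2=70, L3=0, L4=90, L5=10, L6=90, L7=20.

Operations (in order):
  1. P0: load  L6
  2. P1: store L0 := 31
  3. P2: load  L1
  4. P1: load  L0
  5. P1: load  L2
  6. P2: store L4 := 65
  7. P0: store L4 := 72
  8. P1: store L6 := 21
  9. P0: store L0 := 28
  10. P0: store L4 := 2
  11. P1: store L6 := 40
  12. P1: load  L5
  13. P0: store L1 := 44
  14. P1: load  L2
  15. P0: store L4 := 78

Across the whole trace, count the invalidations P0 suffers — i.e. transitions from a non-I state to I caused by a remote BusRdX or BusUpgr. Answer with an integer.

[1] P0: load  L6 | P0:E(90), P1:I, P2:I | bus: BusRd
[2] P1: store L0 := 31 | P0:I, P1:M(31), P2:I | bus: BusRdX
[3] P2: load  L1 | P0:I, P1:I, P2:E(30) | bus: BusRd
[4] P1: load  L0 | P0:I, P1:M(31), P2:I | bus: none
[5] P1: load  L2 | P0:I, P1:E(70), P2:I | bus: BusRd
[6] P2: store L4 := 65 | P0:I, P1:I, P2:M(65) | bus: BusRdX
[7] P0: store L4 := 72 | P0:M(72), P1:I, P2:I | bus: BusRdX,Flush
[8] P1: store L6 := 21 | P0:I, P1:M(21), P2:I | bus: BusRdX
[9] P0: store L0 := 28 | P0:M(28), P1:I, P2:I | bus: BusRdX,Flush
[10] P0: store L4 := 2 | P0:M(2), P1:I, P2:I | bus: none
[11] P1: store L6 := 40 | P0:I, P1:M(40), P2:I | bus: none
[12] P1: load  L5 | P0:I, P1:E(10), P2:I | bus: BusRd
[13] P0: store L1 := 44 | P0:M(44), P1:I, P2:I | bus: BusRdX
[14] P1: load  L2 | P0:I, P1:E(70), P2:I | bus: none
[15] P0: store L4 := 78 | P0:M(78), P1:I, P2:I | bus: none

invalidations = 1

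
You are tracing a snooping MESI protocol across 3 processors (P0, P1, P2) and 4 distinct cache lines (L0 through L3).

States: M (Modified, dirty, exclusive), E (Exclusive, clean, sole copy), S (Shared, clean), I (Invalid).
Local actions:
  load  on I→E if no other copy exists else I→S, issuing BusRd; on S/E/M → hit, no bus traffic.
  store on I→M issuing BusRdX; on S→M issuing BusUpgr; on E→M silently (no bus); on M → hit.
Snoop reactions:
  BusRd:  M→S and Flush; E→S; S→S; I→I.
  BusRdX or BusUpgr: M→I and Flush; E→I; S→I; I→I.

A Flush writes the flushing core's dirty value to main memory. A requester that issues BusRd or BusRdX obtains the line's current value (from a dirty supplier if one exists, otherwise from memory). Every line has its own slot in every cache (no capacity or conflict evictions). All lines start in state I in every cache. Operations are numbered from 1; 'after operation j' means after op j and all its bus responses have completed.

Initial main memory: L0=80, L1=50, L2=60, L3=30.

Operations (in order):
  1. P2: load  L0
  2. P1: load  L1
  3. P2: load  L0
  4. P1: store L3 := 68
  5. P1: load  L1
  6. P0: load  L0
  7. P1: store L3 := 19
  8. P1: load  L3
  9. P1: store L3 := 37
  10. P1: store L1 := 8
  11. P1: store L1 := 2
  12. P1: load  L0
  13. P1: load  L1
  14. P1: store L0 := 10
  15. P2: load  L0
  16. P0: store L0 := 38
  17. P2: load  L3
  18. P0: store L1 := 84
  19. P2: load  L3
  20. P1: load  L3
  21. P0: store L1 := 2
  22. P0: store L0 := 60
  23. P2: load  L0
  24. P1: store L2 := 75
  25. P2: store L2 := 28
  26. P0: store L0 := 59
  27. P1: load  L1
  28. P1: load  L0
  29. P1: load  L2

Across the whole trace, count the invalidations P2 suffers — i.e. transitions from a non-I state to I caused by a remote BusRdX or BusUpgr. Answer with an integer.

step 1: P2: load  L0  ⟶  IIE  (L0)  txn=BusRd  M[L0]=80
step 2: P1: load  L1  ⟶  IEI  (L1)  txn=BusRd  M[L1]=50
step 3: P2: load  L0  ⟶  IIE  (L0)  txn=∅  M[L0]=80
step 4: P1: store L3 := 68  ⟶  IMI  (L3)  txn=BusRdX  M[L3]=30
step 5: P1: load  L1  ⟶  IEI  (L1)  txn=∅  M[L1]=50
step 6: P0: load  L0  ⟶  SIS  (L0)  txn=BusRd  M[L0]=80
step 7: P1: store L3 := 19  ⟶  IMI  (L3)  txn=∅  M[L3]=30
step 8: P1: load  L3  ⟶  IMI  (L3)  txn=∅  M[L3]=30
step 9: P1: store L3 := 37  ⟶  IMI  (L3)  txn=∅  M[L3]=30
step 10: P1: store L1 := 8  ⟶  IMI  (L1)  txn=∅  M[L1]=50
step 11: P1: store L1 := 2  ⟶  IMI  (L1)  txn=∅  M[L1]=50
step 12: P1: load  L0  ⟶  SSS  (L0)  txn=BusRd  M[L0]=80
step 13: P1: load  L1  ⟶  IMI  (L1)  txn=∅  M[L1]=50
step 14: P1: store L0 := 10  ⟶  IMI  (L0)  txn=BusUpgr  M[L0]=80
step 15: P2: load  L0  ⟶  ISS  (L0)  txn=BusRd+Flush  M[L0]=10
step 16: P0: store L0 := 38  ⟶  MII  (L0)  txn=BusRdX  M[L0]=10
step 17: P2: load  L3  ⟶  ISS  (L3)  txn=BusRd+Flush  M[L3]=37
step 18: P0: store L1 := 84  ⟶  MII  (L1)  txn=BusRdX+Flush  M[L1]=2
step 19: P2: load  L3  ⟶  ISS  (L3)  txn=∅  M[L3]=37
step 20: P1: load  L3  ⟶  ISS  (L3)  txn=∅  M[L3]=37
step 21: P0: store L1 := 2  ⟶  MII  (L1)  txn=∅  M[L1]=2
step 22: P0: store L0 := 60  ⟶  MII  (L0)  txn=∅  M[L0]=10
step 23: P2: load  L0  ⟶  SIS  (L0)  txn=BusRd+Flush  M[L0]=60
step 24: P1: store L2 := 75  ⟶  IMI  (L2)  txn=BusRdX  M[L2]=60
step 25: P2: store L2 := 28  ⟶  IIM  (L2)  txn=BusRdX+Flush  M[L2]=75
step 26: P0: store L0 := 59  ⟶  MII  (L0)  txn=BusUpgr  M[L0]=60
step 27: P1: load  L1  ⟶  SSI  (L1)  txn=BusRd+Flush  M[L1]=2
step 28: P1: load  L0  ⟶  SSI  (L0)  txn=BusRd+Flush  M[L0]=59
step 29: P1: load  L2  ⟶  ISS  (L2)  txn=BusRd+Flush  M[L2]=28

invalidations = 3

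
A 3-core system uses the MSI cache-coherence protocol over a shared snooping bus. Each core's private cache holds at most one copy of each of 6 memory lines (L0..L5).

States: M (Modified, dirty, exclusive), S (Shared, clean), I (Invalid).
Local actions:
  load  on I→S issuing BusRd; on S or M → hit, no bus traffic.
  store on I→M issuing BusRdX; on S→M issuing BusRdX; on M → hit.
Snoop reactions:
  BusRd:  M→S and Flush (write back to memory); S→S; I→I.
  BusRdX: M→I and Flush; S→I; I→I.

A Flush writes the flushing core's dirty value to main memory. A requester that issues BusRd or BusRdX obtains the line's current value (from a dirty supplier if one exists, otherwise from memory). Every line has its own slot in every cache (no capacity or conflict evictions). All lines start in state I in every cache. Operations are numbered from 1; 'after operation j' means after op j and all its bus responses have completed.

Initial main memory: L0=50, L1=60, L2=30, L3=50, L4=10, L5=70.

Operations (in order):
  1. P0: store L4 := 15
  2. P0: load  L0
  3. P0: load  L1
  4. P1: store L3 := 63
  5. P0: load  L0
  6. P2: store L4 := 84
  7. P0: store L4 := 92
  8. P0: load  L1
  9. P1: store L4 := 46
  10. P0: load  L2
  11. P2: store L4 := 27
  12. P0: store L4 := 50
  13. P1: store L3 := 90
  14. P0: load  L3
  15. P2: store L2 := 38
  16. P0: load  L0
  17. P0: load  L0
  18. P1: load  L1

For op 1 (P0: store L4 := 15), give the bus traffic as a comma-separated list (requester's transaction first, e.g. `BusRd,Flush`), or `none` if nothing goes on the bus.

bus = BusRdX

step 1: P0: store L4 := 15  ⟶  MII  (L4)  txn=BusRdX  M[L4]=10
step 2: P0: load  L0  ⟶  SII  (L0)  txn=BusRd  M[L0]=50
step 3: P0: load  L1  ⟶  SII  (L1)  txn=BusRd  M[L1]=60
step 4: P1: store L3 := 63  ⟶  IMI  (L3)  txn=BusRdX  M[L3]=50
step 5: P0: load  L0  ⟶  SII  (L0)  txn=∅  M[L0]=50
step 6: P2: store L4 := 84  ⟶  IIM  (L4)  txn=BusRdX+Flush  M[L4]=15
step 7: P0: store L4 := 92  ⟶  MII  (L4)  txn=BusRdX+Flush  M[L4]=84
step 8: P0: load  L1  ⟶  SII  (L1)  txn=∅  M[L1]=60
step 9: P1: store L4 := 46  ⟶  IMI  (L4)  txn=BusRdX+Flush  M[L4]=92
step 10: P0: load  L2  ⟶  SII  (L2)  txn=BusRd  M[L2]=30
step 11: P2: store L4 := 27  ⟶  IIM  (L4)  txn=BusRdX+Flush  M[L4]=46
step 12: P0: store L4 := 50  ⟶  MII  (L4)  txn=BusRdX+Flush  M[L4]=27
step 13: P1: store L3 := 90  ⟶  IMI  (L3)  txn=∅  M[L3]=50
step 14: P0: load  L3  ⟶  SSI  (L3)  txn=BusRd+Flush  M[L3]=90
step 15: P2: store L2 := 38  ⟶  IIM  (L2)  txn=BusRdX  M[L2]=30
step 16: P0: load  L0  ⟶  SII  (L0)  txn=∅  M[L0]=50
step 17: P0: load  L0  ⟶  SII  (L0)  txn=∅  M[L0]=50
step 18: P1: load  L1  ⟶  SSI  (L1)  txn=BusRd  M[L1]=60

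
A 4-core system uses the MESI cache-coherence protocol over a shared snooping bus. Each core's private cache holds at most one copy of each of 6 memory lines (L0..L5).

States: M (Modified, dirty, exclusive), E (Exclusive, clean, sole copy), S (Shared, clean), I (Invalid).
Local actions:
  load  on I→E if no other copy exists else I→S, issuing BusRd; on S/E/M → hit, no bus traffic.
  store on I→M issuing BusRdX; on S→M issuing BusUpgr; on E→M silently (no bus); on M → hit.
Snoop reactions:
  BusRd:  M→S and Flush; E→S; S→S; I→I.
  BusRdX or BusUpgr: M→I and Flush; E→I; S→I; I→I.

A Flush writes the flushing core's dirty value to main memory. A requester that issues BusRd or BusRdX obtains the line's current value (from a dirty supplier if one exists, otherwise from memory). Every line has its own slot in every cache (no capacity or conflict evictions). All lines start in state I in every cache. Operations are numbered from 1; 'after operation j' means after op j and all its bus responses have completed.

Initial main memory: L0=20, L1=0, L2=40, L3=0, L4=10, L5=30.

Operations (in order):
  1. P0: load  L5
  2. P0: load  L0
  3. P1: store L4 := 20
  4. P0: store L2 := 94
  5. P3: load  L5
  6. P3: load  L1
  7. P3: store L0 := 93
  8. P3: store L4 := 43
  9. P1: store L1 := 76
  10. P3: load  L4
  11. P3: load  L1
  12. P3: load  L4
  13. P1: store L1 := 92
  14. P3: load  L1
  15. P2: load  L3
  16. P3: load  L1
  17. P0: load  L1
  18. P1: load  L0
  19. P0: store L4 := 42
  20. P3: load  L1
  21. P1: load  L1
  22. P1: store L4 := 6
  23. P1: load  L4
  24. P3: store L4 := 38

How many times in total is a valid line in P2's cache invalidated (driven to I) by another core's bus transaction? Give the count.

step 1: P0: load  L5  ⟶  EIII  (L5)  txn=BusRd  M[L5]=30
step 2: P0: load  L0  ⟶  EIII  (L0)  txn=BusRd  M[L0]=20
step 3: P1: store L4 := 20  ⟶  IMII  (L4)  txn=BusRdX  M[L4]=10
step 4: P0: store L2 := 94  ⟶  MIII  (L2)  txn=BusRdX  M[L2]=40
step 5: P3: load  L5  ⟶  SIIS  (L5)  txn=BusRd  M[L5]=30
step 6: P3: load  L1  ⟶  IIIE  (L1)  txn=BusRd  M[L1]=0
step 7: P3: store L0 := 93  ⟶  IIIM  (L0)  txn=BusRdX  M[L0]=20
step 8: P3: store L4 := 43  ⟶  IIIM  (L4)  txn=BusRdX+Flush  M[L4]=20
step 9: P1: store L1 := 76  ⟶  IMII  (L1)  txn=BusRdX  M[L1]=0
step 10: P3: load  L4  ⟶  IIIM  (L4)  txn=∅  M[L4]=20
step 11: P3: load  L1  ⟶  ISIS  (L1)  txn=BusRd+Flush  M[L1]=76
step 12: P3: load  L4  ⟶  IIIM  (L4)  txn=∅  M[L4]=20
step 13: P1: store L1 := 92  ⟶  IMII  (L1)  txn=BusUpgr  M[L1]=76
step 14: P3: load  L1  ⟶  ISIS  (L1)  txn=BusRd+Flush  M[L1]=92
step 15: P2: load  L3  ⟶  IIEI  (L3)  txn=BusRd  M[L3]=0
step 16: P3: load  L1  ⟶  ISIS  (L1)  txn=∅  M[L1]=92
step 17: P0: load  L1  ⟶  SSIS  (L1)  txn=BusRd  M[L1]=92
step 18: P1: load  L0  ⟶  ISIS  (L0)  txn=BusRd+Flush  M[L0]=93
step 19: P0: store L4 := 42  ⟶  MIII  (L4)  txn=BusRdX+Flush  M[L4]=43
step 20: P3: load  L1  ⟶  SSIS  (L1)  txn=∅  M[L1]=92
step 21: P1: load  L1  ⟶  SSIS  (L1)  txn=∅  M[L1]=92
step 22: P1: store L4 := 6  ⟶  IMII  (L4)  txn=BusRdX+Flush  M[L4]=42
step 23: P1: load  L4  ⟶  IMII  (L4)  txn=∅  M[L4]=42
step 24: P3: store L4 := 38  ⟶  IIIM  (L4)  txn=BusRdX+Flush  M[L4]=6

invalidations = 0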